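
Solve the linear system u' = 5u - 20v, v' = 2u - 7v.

Coefficient matrix A = [[5, -20], [2, -7]].
Characteristic polynomial det(A - λI) = λ^2 + 2λ + 5 = 0.
Eigenvalues λ = -1 ± 2i (complex conjugate pair).
For λ=-1+2i: an eigenvector is (3,1) - i(-1,0) = (3 + i, 1).
A real fundamental pair from Re and Im of e^((-1+2i)t)v: X_1 = e^(-t)(cos(2t)·(3,1) + sin(2t)·(-1,0)), X_2 = e^(-t)(sin(2t)·(3,1) - cos(2t)·(-1,0)).
General solution: c_1X_1 + c_2X_2.

u(t) = -c_1e^(-t)sin(2t) + 3c_1e^(-t)cos(2t) + 3c_2e^(-t)sin(2t) + c_2e^(-t)cos(2t), v(t) = c_1e^(-t)cos(2t) + c_2e^(-t)sin(2t)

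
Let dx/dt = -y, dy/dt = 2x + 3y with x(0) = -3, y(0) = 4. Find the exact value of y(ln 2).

A = [[0,-1],[2,3]]; eigenvalues λ = 1, 2.
Eigenvectors: (-1,1) for λ=1, (-1,2) for λ=2.
From the initial condition, c_1 = 2, c_2 = 1.
y(ln 2) = (2)(2^1)(1) + (1)(2^2)(2) = 12.

12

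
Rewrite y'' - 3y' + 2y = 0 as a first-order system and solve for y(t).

Let x_1 = y, x_2 = y'. Then x_1' = x_2 and x_2' = -2x_1 + 3x_2.
A = [[0,1],[-2,3]]; det(A-λI) = λ^2 - 3λ + 2.
Eigenvalues λ = 1, 2 with eigenvectors (1,1), (1,2).

y(t) = C_1e^(t) + C_2e^(2t)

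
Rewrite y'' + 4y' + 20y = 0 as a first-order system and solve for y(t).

Let x_1 = y, x_2 = y'. Then x_1' = x_2 and x_2' = -20x_1 - 4x_2.
A = [[0,1],[-20,-4]]; det(A-λI) = λ^2 + 4λ + 20.
Eigenvalues λ = -2 ± 4i.

y(t) = K_1e^(-2t)cos(4t) + K_2e^(-2t)sin(4t)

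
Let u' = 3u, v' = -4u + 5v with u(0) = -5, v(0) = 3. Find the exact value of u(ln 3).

A = [[3,0],[-4,5]]; eigenvalues λ = 5, 3.
Eigenvectors: (0,-1) for λ=5, (-1,-2) for λ=3.
From the initial condition, c_1 = -13, c_2 = 5.
u(ln 3) = (-13)(3^5)(0) + (5)(3^3)(-1) = -135.

-135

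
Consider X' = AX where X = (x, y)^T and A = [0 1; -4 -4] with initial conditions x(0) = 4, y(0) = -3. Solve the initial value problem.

Coefficient matrix A = [[0, 1], [-4, -4]].
Characteristic polynomial det(A - λI) = λ^2 + 4λ + 4 = 0.
Single eigenvalue λ = -2 with algebraic multiplicity 2.
Eigenvector v = (1,-2); generalized eigenvector w with (A-λI)w=v is (0,1).
General solution: e^(-2t)[c_1·v + c_2·(t·v + w)].
Applying x(0)=4, y(0)=-3 gives c_1=4, c_2=5.

x(t) = 5te^(-2t) + 4e^(-2t), y(t) = -10te^(-2t) - 3e^(-2t)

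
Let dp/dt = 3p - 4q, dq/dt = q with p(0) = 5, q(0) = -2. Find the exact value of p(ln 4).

560

A = [[3,-4],[0,1]]; eigenvalues λ = 3, 1.
Eigenvectors: (-1,0) for λ=3, (2,1) for λ=1.
From the initial condition, c_1 = -9, c_2 = -2.
p(ln 4) = (-9)(4^3)(-1) + (-2)(4^1)(2) = 560.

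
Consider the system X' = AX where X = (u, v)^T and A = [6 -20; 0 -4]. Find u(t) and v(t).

Coefficient matrix A = [[6, -20], [0, -4]].
Characteristic polynomial det(A - λI) = λ^2 - 2λ - 24 = 0.
Eigenvalues λ = -4, 6.
For λ=-4: (A-λI) row 1 is [10, -20], so an eigenvector is (2, 1).
For λ=6: (A-λI) row 1 is [0, -20], so an eigenvector is (-1, 0).
General solution: K_1e^(-4t)(2,1) + K_2e^(6t)(-1,0).

u(t) = 2K_1e^(-4t) - K_2e^(6t), v(t) = K_1e^(-4t)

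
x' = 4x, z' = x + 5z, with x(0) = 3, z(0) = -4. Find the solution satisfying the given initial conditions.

Coefficient matrix A = [[4, 0], [1, 5]].
Characteristic polynomial det(A - λI) = λ^2 - 9λ + 20 = 0.
Eigenvalues λ = 4, 5.
For λ=4: (A-λI) row 2 is [1, 1], so an eigenvector is (-1, 1).
For λ=5: (A-λI) row 1 is [-1, 0], so an eigenvector is (0, -1).
General solution: C_1e^(4t)(-1,1) + C_2e^(5t)(0,-1).
Applying x(0)=3, z(0)=-4 gives C_1=-3, C_2=1.

x(t) = 3e^(4t), z(t) = -e^(5t) - 3e^(4t)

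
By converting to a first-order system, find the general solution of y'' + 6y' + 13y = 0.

Let x_1 = y, x_2 = y'. Then x_1' = x_2 and x_2' = -13x_1 - 6x_2.
A = [[0,1],[-13,-6]]; det(A-λI) = λ^2 + 6λ + 13.
Eigenvalues λ = -3 ± 2i.

y(t) = K_1e^(-3t)cos(2t) + K_2e^(-3t)sin(2t)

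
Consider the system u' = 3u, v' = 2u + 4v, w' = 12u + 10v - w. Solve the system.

u(t) = c_1e^(3t), v(t) = -2c_1e^(3t) + c_2e^(4t), w(t) = -2c_1e^(3t) + 2c_2e^(4t) + c_3e^(-t)

Coefficient matrix A = [[3, 0, 0], [2, 4, 0], [12, 10, -1]].
det(A - λI) = 0 gives eigenvalues λ = 3, 4, -1.
For λ=3: eigenvector (1,-2,-2).
For λ=4: eigenvector (0,1,2).
For λ=-1: eigenvector (0,0,1).
General solution: c_1e^(3t)(1,-2,-2) + c_2e^(4t)(0,1,2) + c_3e^(-t)(0,0,1).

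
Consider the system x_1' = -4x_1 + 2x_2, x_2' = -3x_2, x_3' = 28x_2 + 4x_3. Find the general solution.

x_1(t) = 2c_2e^(-3t) + c_3e^(-4t), x_2(t) = c_2e^(-3t), x_3(t) = c_1e^(4t) - 4c_2e^(-3t)

Coefficient matrix A = [[-4, 2, 0], [0, -3, 0], [0, 28, 4]].
det(A - λI) = 0 gives eigenvalues λ = 4, -3, -4.
For λ=4: eigenvector (0,0,1).
For λ=-3: eigenvector (2,1,-4).
For λ=-4: eigenvector (1,0,0).
General solution: c_1e^(4t)(0,0,1) + c_2e^(-3t)(2,1,-4) + c_3e^(-4t)(1,0,0).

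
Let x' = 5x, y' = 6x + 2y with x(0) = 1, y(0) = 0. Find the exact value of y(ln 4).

2016

A = [[5,0],[6,2]]; eigenvalues λ = 5, 2.
Eigenvectors: (1,2) for λ=5, (0,-1) for λ=2.
From the initial condition, c_1 = 1, c_2 = 2.
y(ln 4) = (1)(4^5)(2) + (2)(4^2)(-1) = 2016.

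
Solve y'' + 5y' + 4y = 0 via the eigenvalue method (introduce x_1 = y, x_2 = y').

y(t) = c_1e^(-t) + c_2e^(-4t)

Let x_1 = y, x_2 = y'. Then x_1' = x_2 and x_2' = -4x_1 - 5x_2.
A = [[0,1],[-4,-5]]; det(A-λI) = λ^2 + 5λ + 4.
Eigenvalues λ = -1, -4 with eigenvectors (1,-1), (1,-4).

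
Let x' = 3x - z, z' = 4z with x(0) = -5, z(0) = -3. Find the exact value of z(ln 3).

-243

A = [[3,-1],[0,4]]; eigenvalues λ = 3, 4.
Eigenvectors: (-1,0) for λ=3, (-1,1) for λ=4.
From the initial condition, c_1 = 8, c_2 = -3.
z(ln 3) = (8)(3^3)(0) + (-3)(3^4)(1) = -243.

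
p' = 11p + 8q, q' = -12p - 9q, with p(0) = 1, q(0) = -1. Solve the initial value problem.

Coefficient matrix A = [[11, 8], [-12, -9]].
Characteristic polynomial det(A - λI) = λ^2 - 2λ - 3 = 0.
Eigenvalues λ = 3, -1.
For λ=3: (A-λI) row 1 is [8, 8], so an eigenvector is (-1, 1).
For λ=-1: (A-λI) row 1 is [12, 8], so an eigenvector is (2, -3).
General solution: K_1e^(3t)(-1,1) + K_2e^(-t)(2,-3).
Applying p(0)=1, q(0)=-1 gives K_1=-1, K_2=0.

p(t) = e^(3t), q(t) = -e^(3t)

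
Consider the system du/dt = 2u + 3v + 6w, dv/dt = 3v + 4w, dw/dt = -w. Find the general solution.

u(t) = C_1e^(2t) - C_2e^(-t) - 3C_3e^(3t), v(t) = -C_2e^(-t) - C_3e^(3t), w(t) = C_2e^(-t)

Coefficient matrix A = [[2, 3, 6], [0, 3, 4], [0, 0, -1]].
det(A - λI) = 0 gives eigenvalues λ = 2, -1, 3.
For λ=2: eigenvector (1,0,0).
For λ=-1: eigenvector (-1,-1,1).
For λ=3: eigenvector (-3,-1,0).
General solution: C_1e^(2t)(1,0,0) + C_2e^(-t)(-1,-1,1) + C_3e^(3t)(-3,-1,0).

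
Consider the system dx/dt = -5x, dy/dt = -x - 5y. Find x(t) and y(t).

x(t) = K_2e^(-5t), y(t) = -K_1e^(-5t) - K_2te^(-5t)

Coefficient matrix A = [[-5, 0], [-1, -5]].
Characteristic polynomial det(A - λI) = λ^2 + 10λ + 25 = 0.
Single eigenvalue λ = -5 with algebraic multiplicity 2.
Eigenvector v = (0,-1); generalized eigenvector w with (A-λI)w=v is (1,0).
General solution: e^(-5t)[K_1·v + K_2·(t·v + w)].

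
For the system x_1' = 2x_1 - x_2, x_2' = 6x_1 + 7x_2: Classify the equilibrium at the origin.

A = [[2,-1],[6,7]]; det(A-λI) = λ^2 - 9λ + 20.
λ = 4, 5: both positive.

unstable node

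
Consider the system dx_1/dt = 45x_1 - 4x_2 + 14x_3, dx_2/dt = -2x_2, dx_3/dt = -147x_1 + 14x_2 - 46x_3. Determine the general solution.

Coefficient matrix A = [[45, -4, 14], [0, -2, 0], [-147, 14, -46]].
det(A - λI) = 0 gives eigenvalues λ = 3, -2, -4.
For λ=3: eigenvector (1,0,-3).
For λ=-2: eigenvector (-2,1,7).
For λ=-4: eigenvector (-2,0,7).
General solution: c_1e^(3t)(1,0,-3) + c_2e^(-2t)(-2,1,7) + c_3e^(-4t)(-2,0,7).

x_1(t) = c_1e^(3t) - 2c_2e^(-2t) - 2c_3e^(-4t), x_2(t) = c_2e^(-2t), x_3(t) = -3c_1e^(3t) + 7c_2e^(-2t) + 7c_3e^(-4t)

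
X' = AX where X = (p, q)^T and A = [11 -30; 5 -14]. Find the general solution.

Coefficient matrix A = [[11, -30], [5, -14]].
Characteristic polynomial det(A - λI) = λ^2 + 3λ - 4 = 0.
Eigenvalues λ = 1, -4.
For λ=1: (A-λI) row 1 is [10, -30], so an eigenvector is (3, 1).
For λ=-4: (A-λI) row 1 is [15, -30], so an eigenvector is (-2, -1).
General solution: K_1e^(t)(3,1) + K_2e^(-4t)(-2,-1).

p(t) = 3K_1e^(t) - 2K_2e^(-4t), q(t) = K_1e^(t) - K_2e^(-4t)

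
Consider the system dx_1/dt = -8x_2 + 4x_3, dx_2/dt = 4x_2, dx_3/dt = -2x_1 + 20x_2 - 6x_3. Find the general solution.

x_1(t) = c_1e^(-4t) + 2c_2e^(-2t), x_2(t) = c_3e^(4t), x_3(t) = -c_1e^(-4t) - c_2e^(-2t) + 2c_3e^(4t)

Coefficient matrix A = [[0, -8, 4], [0, 4, 0], [-2, 20, -6]].
det(A - λI) = 0 gives eigenvalues λ = -4, -2, 4.
For λ=-4: eigenvector (1,0,-1).
For λ=-2: eigenvector (2,0,-1).
For λ=4: eigenvector (0,1,2).
General solution: c_1e^(-4t)(1,0,-1) + c_2e^(-2t)(2,0,-1) + c_3e^(4t)(0,1,2).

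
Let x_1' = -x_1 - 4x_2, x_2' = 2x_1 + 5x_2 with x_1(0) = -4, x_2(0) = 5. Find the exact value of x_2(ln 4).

380

A = [[-1,-4],[2,5]]; eigenvalues λ = 3, 1.
Eigenvectors: (1,-1) for λ=3, (-2,1) for λ=1.
From the initial condition, c_1 = -6, c_2 = -1.
x_2(ln 4) = (-6)(4^3)(-1) + (-1)(4^1)(1) = 380.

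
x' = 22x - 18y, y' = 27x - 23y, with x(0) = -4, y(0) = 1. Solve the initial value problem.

Coefficient matrix A = [[22, -18], [27, -23]].
Characteristic polynomial det(A - λI) = λ^2 + λ - 20 = 0.
Eigenvalues λ = 4, -5.
For λ=4: (A-λI) row 1 is [18, -18], so an eigenvector is (-1, -1).
For λ=-5: (A-λI) row 1 is [27, -18], so an eigenvector is (-2, -3).
General solution: C_1e^(4t)(-1,-1) + C_2e^(-5t)(-2,-3).
Applying x(0)=-4, y(0)=1 gives C_1=14, C_2=-5.

x(t) = -14e^(4t) + 10e^(-5t), y(t) = -14e^(4t) + 15e^(-5t)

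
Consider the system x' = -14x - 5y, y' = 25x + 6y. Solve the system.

x(t) = -K_1e^(-4t)sin(5t) + K_2e^(-4t)cos(5t), y(t) = 2K_1e^(-4t)sin(5t) + K_1e^(-4t)cos(5t) + K_2e^(-4t)sin(5t) - 2K_2e^(-4t)cos(5t)

Coefficient matrix A = [[-14, -5], [25, 6]].
Characteristic polynomial det(A - λI) = λ^2 + 8λ + 41 = 0.
Eigenvalues λ = -4 ± 5i (complex conjugate pair).
For λ=-4+5i: an eigenvector is (0,1) - i(-1,2) = (0 + i, 1 - 2i).
A real fundamental pair from Re and Im of e^((-4+5i)t)v: X_1 = e^(-4t)(cos(5t)·(0,1) + sin(5t)·(-1,2)), X_2 = e^(-4t)(sin(5t)·(0,1) - cos(5t)·(-1,2)).
General solution: K_1X_1 + K_2X_2.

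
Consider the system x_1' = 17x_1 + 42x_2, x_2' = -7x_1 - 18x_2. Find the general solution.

x_1(t) = 2K_1e^(-4t) - 3K_2e^(3t), x_2(t) = -K_1e^(-4t) + K_2e^(3t)

Coefficient matrix A = [[17, 42], [-7, -18]].
Characteristic polynomial det(A - λI) = λ^2 + λ - 12 = 0.
Eigenvalues λ = -4, 3.
For λ=-4: (A-λI) row 1 is [21, 42], so an eigenvector is (2, -1).
For λ=3: (A-λI) row 1 is [14, 42], so an eigenvector is (-3, 1).
General solution: K_1e^(-4t)(2,-1) + K_2e^(3t)(-3,1).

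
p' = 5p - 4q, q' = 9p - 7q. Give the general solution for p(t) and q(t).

Coefficient matrix A = [[5, -4], [9, -7]].
Characteristic polynomial det(A - λI) = λ^2 + 2λ + 1 = 0.
Single eigenvalue λ = -1 with algebraic multiplicity 2.
Eigenvector v = (-2,-3); generalized eigenvector w with (A-λI)w=v is (-1,-1).
General solution: e^(-t)[C_1·v + C_2·(t·v + w)].

p(t) = -2C_1e^(-t) - 2C_2te^(-t) - C_2e^(-t), q(t) = -3C_1e^(-t) - 3C_2te^(-t) - C_2e^(-t)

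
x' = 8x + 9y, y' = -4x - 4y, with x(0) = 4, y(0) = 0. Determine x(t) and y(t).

Coefficient matrix A = [[8, 9], [-4, -4]].
Characteristic polynomial det(A - λI) = λ^2 - 4λ + 4 = 0.
Single eigenvalue λ = 2 with algebraic multiplicity 2.
Eigenvector v = (-3,2); generalized eigenvector w with (A-λI)w=v is (1,-1).
General solution: e^(2t)[K_1·v + K_2·(t·v + w)].
Applying x(0)=4, y(0)=0 gives K_1=-4, K_2=-8.

x(t) = 24te^(2t) + 4e^(2t), y(t) = -16te^(2t)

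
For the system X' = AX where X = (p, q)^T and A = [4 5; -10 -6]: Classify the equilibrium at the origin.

stable spiral

A = [[4,5],[-10,-6]]; det(A-λI) = λ^2 + 2λ + 26.
λ = -1 ± 5i: negative real part.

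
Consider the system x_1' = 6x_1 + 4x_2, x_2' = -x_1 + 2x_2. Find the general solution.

Coefficient matrix A = [[6, 4], [-1, 2]].
Characteristic polynomial det(A - λI) = λ^2 - 8λ + 16 = 0.
Single eigenvalue λ = 4 with algebraic multiplicity 2.
Eigenvector v = (2,-1); generalized eigenvector w with (A-λI)w=v is (3,-1).
General solution: e^(4t)[C_1·v + C_2·(t·v + w)].

x_1(t) = 2C_1e^(4t) + 2C_2te^(4t) + 3C_2e^(4t), x_2(t) = -C_1e^(4t) - C_2te^(4t) - C_2e^(4t)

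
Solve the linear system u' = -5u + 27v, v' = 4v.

Coefficient matrix A = [[-5, 27], [0, 4]].
Characteristic polynomial det(A - λI) = λ^2 + λ - 20 = 0.
Eigenvalues λ = 4, -5.
For λ=4: (A-λI) row 1 is [-9, 27], so an eigenvector is (3, 1).
For λ=-5: (A-λI) row 1 is [0, 27], so an eigenvector is (-1, 0).
General solution: c_1e^(4t)(3,1) + c_2e^(-5t)(-1,0).

u(t) = 3c_1e^(4t) - c_2e^(-5t), v(t) = c_1e^(4t)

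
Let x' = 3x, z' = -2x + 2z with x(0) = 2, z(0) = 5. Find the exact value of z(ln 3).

-27

A = [[3,0],[-2,2]]; eigenvalues λ = 3, 2.
Eigenvectors: (-1,2) for λ=3, (0,1) for λ=2.
From the initial condition, c_1 = -2, c_2 = 9.
z(ln 3) = (-2)(3^3)(2) + (9)(3^2)(1) = -27.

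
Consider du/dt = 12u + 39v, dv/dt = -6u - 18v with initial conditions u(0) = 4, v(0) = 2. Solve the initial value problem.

u(t) = 46e^(-3t)sin(3t) + 4e^(-3t)cos(3t), v(t) = -18e^(-3t)sin(3t) + 2e^(-3t)cos(3t)

Coefficient matrix A = [[12, 39], [-6, -18]].
Characteristic polynomial det(A - λI) = λ^2 + 6λ + 18 = 0.
Eigenvalues λ = -3 ± 3i (complex conjugate pair).
For λ=-3+3i: an eigenvector is (3,-1) - i(2,-1) = (3 - 2i, -1 + i).
A real fundamental pair from Re and Im of e^((-3+3i)t)v: X_1 = e^(-3t)(cos(3t)·(3,-1) + sin(3t)·(2,-1)), X_2 = e^(-3t)(sin(3t)·(3,-1) - cos(3t)·(2,-1)).
General solution: K_1X_1 + K_2X_2.
Applying u(0)=4, v(0)=2 gives K_1=8, K_2=10.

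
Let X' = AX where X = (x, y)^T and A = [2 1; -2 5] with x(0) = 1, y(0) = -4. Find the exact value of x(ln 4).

A = [[2,1],[-2,5]]; eigenvalues λ = 3, 4.
Eigenvectors: (1,1) for λ=3, (1,2) for λ=4.
From the initial condition, c_1 = 6, c_2 = -5.
x(ln 4) = (6)(4^3)(1) + (-5)(4^4)(1) = -896.

-896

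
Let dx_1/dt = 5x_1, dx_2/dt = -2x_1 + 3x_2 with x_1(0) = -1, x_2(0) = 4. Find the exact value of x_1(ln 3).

-243

A = [[5,0],[-2,3]]; eigenvalues λ = 3, 5.
Eigenvectors: (0,-1) for λ=3, (1,-1) for λ=5.
From the initial condition, c_1 = -3, c_2 = -1.
x_1(ln 3) = (-3)(3^3)(0) + (-1)(3^5)(1) = -243.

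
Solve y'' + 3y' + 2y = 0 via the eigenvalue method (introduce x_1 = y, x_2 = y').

Let x_1 = y, x_2 = y'. Then x_1' = x_2 and x_2' = -2x_1 - 3x_2.
A = [[0,1],[-2,-3]]; det(A-λI) = λ^2 + 3λ + 2.
Eigenvalues λ = -2, -1 with eigenvectors (1,-2), (1,-1).

y(t) = K_1e^(-2t) + K_2e^(-t)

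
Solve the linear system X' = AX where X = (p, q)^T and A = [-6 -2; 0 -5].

Coefficient matrix A = [[-6, -2], [0, -5]].
Characteristic polynomial det(A - λI) = λ^2 + 11λ + 30 = 0.
Eigenvalues λ = -5, -6.
For λ=-5: (A-λI) row 1 is [-1, -2], so an eigenvector is (-2, 1).
For λ=-6: (A-λI) row 1 is [0, -2], so an eigenvector is (-1, 0).
General solution: C_1e^(-5t)(-2,1) + C_2e^(-6t)(-1,0).

p(t) = -2C_1e^(-5t) - C_2e^(-6t), q(t) = C_1e^(-5t)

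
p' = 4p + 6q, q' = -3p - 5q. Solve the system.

p(t) = -c_1e^(-2t) - 2c_2e^(t), q(t) = c_1e^(-2t) + c_2e^(t)

Coefficient matrix A = [[4, 6], [-3, -5]].
Characteristic polynomial det(A - λI) = λ^2 + λ - 2 = 0.
Eigenvalues λ = -2, 1.
For λ=-2: (A-λI) row 1 is [6, 6], so an eigenvector is (-1, 1).
For λ=1: (A-λI) row 1 is [3, 6], so an eigenvector is (-2, 1).
General solution: c_1e^(-2t)(-1,1) + c_2e^(t)(-2,1).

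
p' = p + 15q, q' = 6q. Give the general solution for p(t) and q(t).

Coefficient matrix A = [[1, 15], [0, 6]].
Characteristic polynomial det(A - λI) = λ^2 - 7λ + 6 = 0.
Eigenvalues λ = 6, 1.
For λ=6: (A-λI) row 1 is [-5, 15], so an eigenvector is (-3, -1).
For λ=1: (A-λI) row 1 is [0, 15], so an eigenvector is (1, 0).
General solution: C_1e^(6t)(-3,-1) + C_2e^(t)(1,0).

p(t) = -3C_1e^(6t) + C_2e^(t), q(t) = -C_1e^(6t)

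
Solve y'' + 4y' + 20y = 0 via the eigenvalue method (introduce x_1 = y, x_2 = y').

y(t) = C_1e^(-2t)cos(4t) + C_2e^(-2t)sin(4t)

Let x_1 = y, x_2 = y'. Then x_1' = x_2 and x_2' = -20x_1 - 4x_2.
A = [[0,1],[-20,-4]]; det(A-λI) = λ^2 + 4λ + 20.
Eigenvalues λ = -2 ± 4i.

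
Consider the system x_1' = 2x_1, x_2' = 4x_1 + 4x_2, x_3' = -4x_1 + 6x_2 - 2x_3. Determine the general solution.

Coefficient matrix A = [[2, 0, 0], [4, 4, 0], [-4, 6, -2]].
det(A - λI) = 0 gives eigenvalues λ = 2, 4, -2.
For λ=2: eigenvector (1,-2,-4).
For λ=4: eigenvector (0,1,1).
For λ=-2: eigenvector (0,0,1).
General solution: C_1e^(2t)(1,-2,-4) + C_2e^(4t)(0,1,1) + C_3e^(-2t)(0,0,1).

x_1(t) = C_1e^(2t), x_2(t) = -2C_1e^(2t) + C_2e^(4t), x_3(t) = -4C_1e^(2t) + C_2e^(4t) + C_3e^(-2t)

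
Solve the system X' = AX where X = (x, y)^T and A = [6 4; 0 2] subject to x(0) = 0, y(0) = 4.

Coefficient matrix A = [[6, 4], [0, 2]].
Characteristic polynomial det(A - λI) = λ^2 - 8λ + 12 = 0.
Eigenvalues λ = 2, 6.
For λ=2: (A-λI) row 1 is [4, 4], so an eigenvector is (-1, 1).
For λ=6: (A-λI) row 1 is [0, 4], so an eigenvector is (1, 0).
General solution: K_1e^(2t)(-1,1) + K_2e^(6t)(1,0).
Applying x(0)=0, y(0)=4 gives K_1=4, K_2=4.

x(t) = 4e^(6t) - 4e^(2t), y(t) = 4e^(2t)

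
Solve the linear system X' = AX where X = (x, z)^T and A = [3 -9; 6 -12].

Coefficient matrix A = [[3, -9], [6, -12]].
Characteristic polynomial det(A - λI) = λ^2 + 9λ + 18 = 0.
Eigenvalues λ = -6, -3.
For λ=-6: (A-λI) row 1 is [9, -9], so an eigenvector is (1, 1).
For λ=-3: (A-λI) row 1 is [6, -9], so an eigenvector is (3, 2).
General solution: c_1e^(-6t)(1,1) + c_2e^(-3t)(3,2).

x(t) = c_1e^(-6t) + 3c_2e^(-3t), z(t) = c_1e^(-6t) + 2c_2e^(-3t)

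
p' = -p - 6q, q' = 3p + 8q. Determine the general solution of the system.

Coefficient matrix A = [[-1, -6], [3, 8]].
Characteristic polynomial det(A - λI) = λ^2 - 7λ + 10 = 0.
Eigenvalues λ = 5, 2.
For λ=5: (A-λI) row 1 is [-6, -6], so an eigenvector is (-1, 1).
For λ=2: (A-λI) row 1 is [-3, -6], so an eigenvector is (2, -1).
General solution: c_1e^(5t)(-1,1) + c_2e^(2t)(2,-1).

p(t) = -c_1e^(5t) + 2c_2e^(2t), q(t) = c_1e^(5t) - c_2e^(2t)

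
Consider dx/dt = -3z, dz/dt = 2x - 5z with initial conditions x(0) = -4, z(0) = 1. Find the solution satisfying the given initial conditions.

Coefficient matrix A = [[0, -3], [2, -5]].
Characteristic polynomial det(A - λI) = λ^2 + 5λ + 6 = 0.
Eigenvalues λ = -3, -2.
For λ=-3: (A-λI) row 1 is [3, -3], so an eigenvector is (-1, -1).
For λ=-2: (A-λI) row 1 is [2, -3], so an eigenvector is (3, 2).
General solution: K_1e^(-3t)(-1,-1) + K_2e^(-2t)(3,2).
Applying x(0)=-4, z(0)=1 gives K_1=-11, K_2=-5.

x(t) = -15e^(-2t) + 11e^(-3t), z(t) = -10e^(-2t) + 11e^(-3t)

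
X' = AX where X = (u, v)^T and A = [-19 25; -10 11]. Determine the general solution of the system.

u(t) = K_1e^(-4t)sin(5t) - 2K_1e^(-4t)cos(5t) - 2K_2e^(-4t)sin(5t) - K_2e^(-4t)cos(5t), v(t) = K_1e^(-4t)sin(5t) - K_1e^(-4t)cos(5t) - K_2e^(-4t)sin(5t) - K_2e^(-4t)cos(5t)

Coefficient matrix A = [[-19, 25], [-10, 11]].
Characteristic polynomial det(A - λI) = λ^2 + 8λ + 41 = 0.
Eigenvalues λ = -4 ± 5i (complex conjugate pair).
For λ=-4+5i: an eigenvector is (-2,-1) - i(1,1) = (-2 - i, -1 - i).
A real fundamental pair from Re and Im of e^((-4+5i)t)v: X_1 = e^(-4t)(cos(5t)·(-2,-1) + sin(5t)·(1,1)), X_2 = e^(-4t)(sin(5t)·(-2,-1) - cos(5t)·(1,1)).
General solution: K_1X_1 + K_2X_2.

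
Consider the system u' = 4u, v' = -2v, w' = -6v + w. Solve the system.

u(t) = C_3e^(4t), v(t) = C_2e^(-2t), w(t) = C_1e^(t) + 2C_2e^(-2t)

Coefficient matrix A = [[4, 0, 0], [0, -2, 0], [0, -6, 1]].
det(A - λI) = 0 gives eigenvalues λ = 1, -2, 4.
For λ=1: eigenvector (0,0,1).
For λ=-2: eigenvector (0,1,2).
For λ=4: eigenvector (1,0,0).
General solution: C_1e^(t)(0,0,1) + C_2e^(-2t)(0,1,2) + C_3e^(4t)(1,0,0).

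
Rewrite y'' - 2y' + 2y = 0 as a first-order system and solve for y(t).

Let x_1 = y, x_2 = y'. Then x_1' = x_2 and x_2' = -2x_1 + 2x_2.
A = [[0,1],[-2,2]]; det(A-λI) = λ^2 - 2λ + 2.
Eigenvalues λ = 1 ± i.

y(t) = C_1e^(t)cos(t) + C_2e^(t)sin(t)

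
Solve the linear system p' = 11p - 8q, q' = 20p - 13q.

p(t) = c_1e^(-t)sin(4t) - c_1e^(-t)cos(4t) - c_2e^(-t)sin(4t) - c_2e^(-t)cos(4t), q(t) = c_1e^(-t)sin(4t) - 2c_1e^(-t)cos(4t) - 2c_2e^(-t)sin(4t) - c_2e^(-t)cos(4t)

Coefficient matrix A = [[11, -8], [20, -13]].
Characteristic polynomial det(A - λI) = λ^2 + 2λ + 17 = 0.
Eigenvalues λ = -1 ± 4i (complex conjugate pair).
For λ=-1+4i: an eigenvector is (-1,-2) - i(1,1) = (-1 - i, -2 - i).
A real fundamental pair from Re and Im of e^((-1+4i)t)v: X_1 = e^(-t)(cos(4t)·(-1,-2) + sin(4t)·(1,1)), X_2 = e^(-t)(sin(4t)·(-1,-2) - cos(4t)·(1,1)).
General solution: c_1X_1 + c_2X_2.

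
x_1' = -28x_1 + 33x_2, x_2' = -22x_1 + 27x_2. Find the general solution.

x_1(t) = C_1e^(5t) + 3C_2e^(-6t), x_2(t) = C_1e^(5t) + 2C_2e^(-6t)

Coefficient matrix A = [[-28, 33], [-22, 27]].
Characteristic polynomial det(A - λI) = λ^2 + λ - 30 = 0.
Eigenvalues λ = 5, -6.
For λ=5: (A-λI) row 1 is [-33, 33], so an eigenvector is (1, 1).
For λ=-6: (A-λI) row 1 is [-22, 33], so an eigenvector is (3, 2).
General solution: C_1e^(5t)(1,1) + C_2e^(-6t)(3,2).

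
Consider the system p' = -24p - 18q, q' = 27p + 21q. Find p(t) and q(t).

p(t) = K_1e^(-6t) - 2K_2e^(3t), q(t) = -K_1e^(-6t) + 3K_2e^(3t)

Coefficient matrix A = [[-24, -18], [27, 21]].
Characteristic polynomial det(A - λI) = λ^2 + 3λ - 18 = 0.
Eigenvalues λ = -6, 3.
For λ=-6: (A-λI) row 1 is [-18, -18], so an eigenvector is (1, -1).
For λ=3: (A-λI) row 1 is [-27, -18], so an eigenvector is (-2, 3).
General solution: K_1e^(-6t)(1,-1) + K_2e^(3t)(-2,3).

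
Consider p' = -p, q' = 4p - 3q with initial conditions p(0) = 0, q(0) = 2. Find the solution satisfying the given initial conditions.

Coefficient matrix A = [[-1, 0], [4, -3]].
Characteristic polynomial det(A - λI) = λ^2 + 4λ + 3 = 0.
Eigenvalues λ = -1, -3.
For λ=-1: (A-λI) row 2 is [4, -2], so an eigenvector is (-1, -2).
For λ=-3: (A-λI) row 1 is [2, 0], so an eigenvector is (0, 1).
General solution: C_1e^(-t)(-1,-2) + C_2e^(-3t)(0,1).
Applying p(0)=0, q(0)=2 gives C_1=0, C_2=2.

p(t) = 0, q(t) = 2e^(-3t)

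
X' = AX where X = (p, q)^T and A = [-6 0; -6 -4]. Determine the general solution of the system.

p(t) = K_1e^(-6t), q(t) = 3K_1e^(-6t) - K_2e^(-4t)

Coefficient matrix A = [[-6, 0], [-6, -4]].
Characteristic polynomial det(A - λI) = λ^2 + 10λ + 24 = 0.
Eigenvalues λ = -6, -4.
For λ=-6: (A-λI) row 2 is [-6, 2], so an eigenvector is (1, 3).
For λ=-4: (A-λI) row 1 is [-2, 0], so an eigenvector is (0, -1).
General solution: K_1e^(-6t)(1,3) + K_2e^(-4t)(0,-1).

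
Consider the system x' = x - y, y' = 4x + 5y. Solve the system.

x(t) = C_1e^(3t) + C_2te^(3t) - C_2e^(3t), y(t) = -2C_1e^(3t) - 2C_2te^(3t) + C_2e^(3t)

Coefficient matrix A = [[1, -1], [4, 5]].
Characteristic polynomial det(A - λI) = λ^2 - 6λ + 9 = 0.
Single eigenvalue λ = 3 with algebraic multiplicity 2.
Eigenvector v = (1,-2); generalized eigenvector w with (A-λI)w=v is (-1,1).
General solution: e^(3t)[C_1·v + C_2·(t·v + w)].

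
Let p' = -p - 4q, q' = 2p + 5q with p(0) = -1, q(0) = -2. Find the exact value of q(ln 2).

-34

A = [[-1,-4],[2,5]]; eigenvalues λ = 1, 3.
Eigenvectors: (2,-1) for λ=1, (-1,1) for λ=3.
From the initial condition, c_1 = -3, c_2 = -5.
q(ln 2) = (-3)(2^1)(-1) + (-5)(2^3)(1) = -34.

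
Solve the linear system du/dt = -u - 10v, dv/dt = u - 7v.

u(t) = -C_1e^(-4t)sin(t) + 3C_1e^(-4t)cos(t) + 3C_2e^(-4t)sin(t) + C_2e^(-4t)cos(t), v(t) = C_1e^(-4t)cos(t) + C_2e^(-4t)sin(t)

Coefficient matrix A = [[-1, -10], [1, -7]].
Characteristic polynomial det(A - λI) = λ^2 + 8λ + 17 = 0.
Eigenvalues λ = -4 ± i (complex conjugate pair).
For λ=-4+i: an eigenvector is (3,1) - i(-1,0) = (3 + i, 1).
A real fundamental pair from Re and Im of e^((-4+i)t)v: X_1 = e^(-4t)(cos(t)·(3,1) + sin(t)·(-1,0)), X_2 = e^(-4t)(sin(t)·(3,1) - cos(t)·(-1,0)).
General solution: C_1X_1 + C_2X_2.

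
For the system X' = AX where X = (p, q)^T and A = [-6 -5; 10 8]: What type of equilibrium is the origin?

unstable spiral

A = [[-6,-5],[10,8]]; det(A-λI) = λ^2 - 2λ + 2.
λ = 1 ± i: positive real part.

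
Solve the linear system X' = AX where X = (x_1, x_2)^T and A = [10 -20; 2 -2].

Coefficient matrix A = [[10, -20], [2, -2]].
Characteristic polynomial det(A - λI) = λ^2 - 8λ + 20 = 0.
Eigenvalues λ = 4 ± 2i (complex conjugate pair).
For λ=4+2i: an eigenvector is (-3,-1) - i(1,0) = (-3 - i, -1).
A real fundamental pair from Re and Im of e^((4+2i)t)v: X_1 = e^(4t)(cos(2t)·(-3,-1) + sin(2t)·(1,0)), X_2 = e^(4t)(sin(2t)·(-3,-1) - cos(2t)·(1,0)).
General solution: C_1X_1 + C_2X_2.

x_1(t) = C_1e^(4t)sin(2t) - 3C_1e^(4t)cos(2t) - 3C_2e^(4t)sin(2t) - C_2e^(4t)cos(2t), x_2(t) = -C_1e^(4t)cos(2t) - C_2e^(4t)sin(2t)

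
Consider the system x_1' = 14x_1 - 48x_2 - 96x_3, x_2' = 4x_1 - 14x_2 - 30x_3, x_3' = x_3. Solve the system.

x_1(t) = -3c_1e^(-2t) + 4c_2e^(2t), x_2(t) = -c_1e^(-2t) + c_2e^(2t) - 2c_3e^(t), x_3(t) = c_3e^(t)

Coefficient matrix A = [[14, -48, -96], [4, -14, -30], [0, 0, 1]].
det(A - λI) = 0 gives eigenvalues λ = -2, 2, 1.
For λ=-2: eigenvector (-3,-1,0).
For λ=2: eigenvector (4,1,0).
For λ=1: eigenvector (0,-2,1).
General solution: c_1e^(-2t)(-3,-1,0) + c_2e^(2t)(4,1,0) + c_3e^(t)(0,-2,1).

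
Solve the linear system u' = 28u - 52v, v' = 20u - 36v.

Coefficient matrix A = [[28, -52], [20, -36]].
Characteristic polynomial det(A - λI) = λ^2 + 8λ + 32 = 0.
Eigenvalues λ = -4 ± 4i (complex conjugate pair).
For λ=-4+4i: an eigenvector is (2,1) - i(3,2) = (2 - 3i, 1 - 2i).
A real fundamental pair from Re and Im of e^((-4+4i)t)v: X_1 = e^(-4t)(cos(4t)·(2,1) + sin(4t)·(3,2)), X_2 = e^(-4t)(sin(4t)·(2,1) - cos(4t)·(3,2)).
General solution: C_1X_1 + C_2X_2.

u(t) = 3C_1e^(-4t)sin(4t) + 2C_1e^(-4t)cos(4t) + 2C_2e^(-4t)sin(4t) - 3C_2e^(-4t)cos(4t), v(t) = 2C_1e^(-4t)sin(4t) + C_1e^(-4t)cos(4t) + C_2e^(-4t)sin(4t) - 2C_2e^(-4t)cos(4t)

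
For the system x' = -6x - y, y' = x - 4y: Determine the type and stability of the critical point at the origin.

stable improper node

A = [[-6,-1],[1,-4]]; det(A-λI) = λ^2 + 10λ + 25.
repeated λ = -5 with a single eigenvector.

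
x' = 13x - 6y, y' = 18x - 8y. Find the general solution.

Coefficient matrix A = [[13, -6], [18, -8]].
Characteristic polynomial det(A - λI) = λ^2 - 5λ + 4 = 0.
Eigenvalues λ = 4, 1.
For λ=4: (A-λI) row 1 is [9, -6], so an eigenvector is (-2, -3).
For λ=1: (A-λI) row 1 is [12, -6], so an eigenvector is (-1, -2).
General solution: C_1e^(4t)(-2,-3) + C_2e^(t)(-1,-2).

x(t) = -2C_1e^(4t) - C_2e^(t), y(t) = -3C_1e^(4t) - 2C_2e^(t)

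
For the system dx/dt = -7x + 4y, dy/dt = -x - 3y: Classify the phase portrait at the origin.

A = [[-7,4],[-1,-3]]; det(A-λI) = λ^2 + 10λ + 25.
repeated λ = -5 with a single eigenvector.

stable improper node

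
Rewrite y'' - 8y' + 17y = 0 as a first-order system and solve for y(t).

Let x_1 = y, x_2 = y'. Then x_1' = x_2 and x_2' = -17x_1 + 8x_2.
A = [[0,1],[-17,8]]; det(A-λI) = λ^2 - 8λ + 17.
Eigenvalues λ = 4 ± i.

y(t) = K_1e^(4t)cos(t) + K_2e^(4t)sin(t)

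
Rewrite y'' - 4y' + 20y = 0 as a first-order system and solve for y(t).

Let x_1 = y, x_2 = y'. Then x_1' = x_2 and x_2' = -20x_1 + 4x_2.
A = [[0,1],[-20,4]]; det(A-λI) = λ^2 - 4λ + 20.
Eigenvalues λ = 2 ± 4i.

y(t) = C_1e^(2t)cos(4t) + C_2e^(2t)sin(4t)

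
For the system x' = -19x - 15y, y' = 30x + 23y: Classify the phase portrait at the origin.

A = [[-19,-15],[30,23]]; det(A-λI) = λ^2 - 4λ + 13.
λ = 2 ± 3i: positive real part.

unstable spiral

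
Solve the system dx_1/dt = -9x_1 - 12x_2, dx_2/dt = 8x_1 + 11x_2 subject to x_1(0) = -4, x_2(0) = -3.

x_1(t) = 17e^(3t) - 21e^(-t), x_2(t) = -17e^(3t) + 14e^(-t)

Coefficient matrix A = [[-9, -12], [8, 11]].
Characteristic polynomial det(A - λI) = λ^2 - 2λ - 3 = 0.
Eigenvalues λ = -1, 3.
For λ=-1: (A-λI) row 1 is [-8, -12], so an eigenvector is (3, -2).
For λ=3: (A-λI) row 1 is [-12, -12], so an eigenvector is (1, -1).
General solution: K_1e^(-t)(3,-2) + K_2e^(3t)(1,-1).
Applying x_1(0)=-4, x_2(0)=-3 gives K_1=-7, K_2=17.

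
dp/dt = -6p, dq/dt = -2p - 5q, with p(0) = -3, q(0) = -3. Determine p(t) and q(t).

Coefficient matrix A = [[-6, 0], [-2, -5]].
Characteristic polynomial det(A - λI) = λ^2 + 11λ + 30 = 0.
Eigenvalues λ = -5, -6.
For λ=-5: (A-λI) row 1 is [-1, 0], so an eigenvector is (0, -1).
For λ=-6: (A-λI) row 2 is [-2, 1], so an eigenvector is (-1, -2).
General solution: C_1e^(-5t)(0,-1) + C_2e^(-6t)(-1,-2).
Applying p(0)=-3, q(0)=-3 gives C_1=-3, C_2=3.

p(t) = -3e^(-6t), q(t) = 3e^(-5t) - 6e^(-6t)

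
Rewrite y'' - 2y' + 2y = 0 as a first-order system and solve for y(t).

Let x_1 = y, x_2 = y'. Then x_1' = x_2 and x_2' = -2x_1 + 2x_2.
A = [[0,1],[-2,2]]; det(A-λI) = λ^2 - 2λ + 2.
Eigenvalues λ = 1 ± i.

y(t) = K_1e^(t)cos(t) + K_2e^(t)sin(t)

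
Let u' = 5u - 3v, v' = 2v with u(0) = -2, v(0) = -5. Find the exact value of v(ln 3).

A = [[5,-3],[0,2]]; eigenvalues λ = 2, 5.
Eigenvectors: (1,1) for λ=2, (-1,0) for λ=5.
From the initial condition, c_1 = -5, c_2 = -3.
v(ln 3) = (-5)(3^2)(1) + (-3)(3^5)(0) = -45.

-45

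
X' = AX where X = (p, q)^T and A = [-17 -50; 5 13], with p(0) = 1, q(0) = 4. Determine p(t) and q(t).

Coefficient matrix A = [[-17, -50], [5, 13]].
Characteristic polynomial det(A - λI) = λ^2 + 4λ + 29 = 0.
Eigenvalues λ = -2 ± 5i (complex conjugate pair).
For λ=-2+5i: an eigenvector is (-3,1) - i(-1,0) = (-3 + i, 1).
A real fundamental pair from Re and Im of e^((-2+5i)t)v: X_1 = e^(-2t)(cos(5t)·(-3,1) + sin(5t)·(-1,0)), X_2 = e^(-2t)(sin(5t)·(-3,1) - cos(5t)·(-1,0)).
General solution: c_1X_1 + c_2X_2.
Applying p(0)=1, q(0)=4 gives c_1=4, c_2=13.

p(t) = -43e^(-2t)sin(5t) + e^(-2t)cos(5t), q(t) = 13e^(-2t)sin(5t) + 4e^(-2t)cos(5t)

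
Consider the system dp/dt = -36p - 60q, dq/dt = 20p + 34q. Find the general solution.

p(t) = -3K_1e^(4t) + 2K_2e^(-6t), q(t) = 2K_1e^(4t) - K_2e^(-6t)

Coefficient matrix A = [[-36, -60], [20, 34]].
Characteristic polynomial det(A - λI) = λ^2 + 2λ - 24 = 0.
Eigenvalues λ = 4, -6.
For λ=4: (A-λI) row 1 is [-40, -60], so an eigenvector is (-3, 2).
For λ=-6: (A-λI) row 1 is [-30, -60], so an eigenvector is (2, -1).
General solution: K_1e^(4t)(-3,2) + K_2e^(-6t)(2,-1).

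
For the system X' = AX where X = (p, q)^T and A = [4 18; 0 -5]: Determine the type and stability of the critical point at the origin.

A = [[4,18],[0,-5]]; det(A-λI) = λ^2 + λ - 20.
λ = -5, 4: opposite signs.

saddle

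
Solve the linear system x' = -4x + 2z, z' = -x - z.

Coefficient matrix A = [[-4, 2], [-1, -1]].
Characteristic polynomial det(A - λI) = λ^2 + 5λ + 6 = 0.
Eigenvalues λ = -3, -2.
For λ=-3: (A-λI) row 1 is [-1, 2], so an eigenvector is (2, 1).
For λ=-2: (A-λI) row 1 is [-2, 2], so an eigenvector is (-1, -1).
General solution: c_1e^(-3t)(2,1) + c_2e^(-2t)(-1,-1).

x(t) = 2c_1e^(-3t) - c_2e^(-2t), z(t) = c_1e^(-3t) - c_2e^(-2t)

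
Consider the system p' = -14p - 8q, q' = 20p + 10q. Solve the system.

p(t) = K_1e^(-2t)sin(4t) + K_1e^(-2t)cos(4t) + K_2e^(-2t)sin(4t) - K_2e^(-2t)cos(4t), q(t) = -K_1e^(-2t)sin(4t) - 2K_1e^(-2t)cos(4t) - 2K_2e^(-2t)sin(4t) + K_2e^(-2t)cos(4t)

Coefficient matrix A = [[-14, -8], [20, 10]].
Characteristic polynomial det(A - λI) = λ^2 + 4λ + 20 = 0.
Eigenvalues λ = -2 ± 4i (complex conjugate pair).
For λ=-2+4i: an eigenvector is (1,-2) - i(1,-1) = (1 - i, -2 + i).
A real fundamental pair from Re and Im of e^((-2+4i)t)v: X_1 = e^(-2t)(cos(4t)·(1,-2) + sin(4t)·(1,-1)), X_2 = e^(-2t)(sin(4t)·(1,-2) - cos(4t)·(1,-1)).
General solution: K_1X_1 + K_2X_2.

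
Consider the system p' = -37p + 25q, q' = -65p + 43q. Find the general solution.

Coefficient matrix A = [[-37, 25], [-65, 43]].
Characteristic polynomial det(A - λI) = λ^2 - 6λ + 34 = 0.
Eigenvalues λ = 3 ± 5i (complex conjugate pair).
For λ=3+5i: an eigenvector is (2,3) - i(-1,-2) = (2 + i, 3 + 2i).
A real fundamental pair from Re and Im of e^((3+5i)t)v: X_1 = e^(3t)(cos(5t)·(2,3) + sin(5t)·(-1,-2)), X_2 = e^(3t)(sin(5t)·(2,3) - cos(5t)·(-1,-2)).
General solution: C_1X_1 + C_2X_2.

p(t) = -C_1e^(3t)sin(5t) + 2C_1e^(3t)cos(5t) + 2C_2e^(3t)sin(5t) + C_2e^(3t)cos(5t), q(t) = -2C_1e^(3t)sin(5t) + 3C_1e^(3t)cos(5t) + 3C_2e^(3t)sin(5t) + 2C_2e^(3t)cos(5t)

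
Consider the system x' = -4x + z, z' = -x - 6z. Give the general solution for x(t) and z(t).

Coefficient matrix A = [[-4, 1], [-1, -6]].
Characteristic polynomial det(A - λI) = λ^2 + 10λ + 25 = 0.
Single eigenvalue λ = -5 with algebraic multiplicity 2.
Eigenvector v = (1,-1); generalized eigenvector w with (A-λI)w=v is (1,0).
General solution: e^(-5t)[c_1·v + c_2·(t·v + w)].

x(t) = c_1e^(-5t) + c_2te^(-5t) + c_2e^(-5t), z(t) = -c_1e^(-5t) - c_2te^(-5t)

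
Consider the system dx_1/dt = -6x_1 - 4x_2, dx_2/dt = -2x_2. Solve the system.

Coefficient matrix A = [[-6, -4], [0, -2]].
Characteristic polynomial det(A - λI) = λ^2 + 8λ + 12 = 0.
Eigenvalues λ = -6, -2.
For λ=-6: (A-λI) row 1 is [0, -4], so an eigenvector is (-1, 0).
For λ=-2: (A-λI) row 1 is [-4, -4], so an eigenvector is (1, -1).
General solution: c_1e^(-6t)(-1,0) + c_2e^(-2t)(1,-1).

x_1(t) = -c_1e^(-6t) + c_2e^(-2t), x_2(t) = -c_2e^(-2t)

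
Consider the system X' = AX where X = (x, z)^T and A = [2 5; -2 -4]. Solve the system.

Coefficient matrix A = [[2, 5], [-2, -4]].
Characteristic polynomial det(A - λI) = λ^2 + 2λ + 2 = 0.
Eigenvalues λ = -1 ± i (complex conjugate pair).
For λ=-1+i: an eigenvector is (-1,1) - i(2,-1) = (-1 - 2i, 1 + i).
A real fundamental pair from Re and Im of e^((-1+i)t)v: X_1 = e^(-t)(cos(t)·(-1,1) + sin(t)·(2,-1)), X_2 = e^(-t)(sin(t)·(-1,1) - cos(t)·(2,-1)).
General solution: K_1X_1 + K_2X_2.

x(t) = 2K_1e^(-t)sin(t) - K_1e^(-t)cos(t) - K_2e^(-t)sin(t) - 2K_2e^(-t)cos(t), z(t) = -K_1e^(-t)sin(t) + K_1e^(-t)cos(t) + K_2e^(-t)sin(t) + K_2e^(-t)cos(t)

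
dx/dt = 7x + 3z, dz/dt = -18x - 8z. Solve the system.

Coefficient matrix A = [[7, 3], [-18, -8]].
Characteristic polynomial det(A - λI) = λ^2 + λ - 2 = 0.
Eigenvalues λ = -2, 1.
For λ=-2: (A-λI) row 1 is [9, 3], so an eigenvector is (1, -3).
For λ=1: (A-λI) row 1 is [6, 3], so an eigenvector is (-1, 2).
General solution: C_1e^(-2t)(1,-3) + C_2e^(t)(-1,2).

x(t) = C_1e^(-2t) - C_2e^(t), z(t) = -3C_1e^(-2t) + 2C_2e^(t)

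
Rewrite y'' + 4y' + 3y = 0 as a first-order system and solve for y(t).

Let x_1 = y, x_2 = y'. Then x_1' = x_2 and x_2' = -3x_1 - 4x_2.
A = [[0,1],[-3,-4]]; det(A-λI) = λ^2 + 4λ + 3.
Eigenvalues λ = -3, -1 with eigenvectors (1,-3), (1,-1).

y(t) = K_1e^(-3t) + K_2e^(-t)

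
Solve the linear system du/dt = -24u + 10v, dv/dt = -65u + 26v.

u(t) = K_1e^(t)sin(5t) - K_1e^(t)cos(5t) - K_2e^(t)sin(5t) - K_2e^(t)cos(5t), v(t) = 3K_1e^(t)sin(5t) - 2K_1e^(t)cos(5t) - 2K_2e^(t)sin(5t) - 3K_2e^(t)cos(5t)

Coefficient matrix A = [[-24, 10], [-65, 26]].
Characteristic polynomial det(A - λI) = λ^2 - 2λ + 26 = 0.
Eigenvalues λ = 1 ± 5i (complex conjugate pair).
For λ=1+5i: an eigenvector is (-1,-2) - i(1,3) = (-1 - i, -2 - 3i).
A real fundamental pair from Re and Im of e^((1+5i)t)v: X_1 = e^(t)(cos(5t)·(-1,-2) + sin(5t)·(1,3)), X_2 = e^(t)(sin(5t)·(-1,-2) - cos(5t)·(1,3)).
General solution: K_1X_1 + K_2X_2.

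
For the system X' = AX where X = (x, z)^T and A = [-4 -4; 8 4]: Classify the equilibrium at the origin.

A = [[-4,-4],[8,4]]; det(A-λI) = λ^2 + 16.
λ = 0 ± 4i: zero real part.

center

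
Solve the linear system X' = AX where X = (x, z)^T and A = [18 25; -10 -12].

x(t) = -C_1e^(3t)sin(5t) - 2C_1e^(3t)cos(5t) - 2C_2e^(3t)sin(5t) + C_2e^(3t)cos(5t), z(t) = C_1e^(3t)sin(5t) + C_1e^(3t)cos(5t) + C_2e^(3t)sin(5t) - C_2e^(3t)cos(5t)

Coefficient matrix A = [[18, 25], [-10, -12]].
Characteristic polynomial det(A - λI) = λ^2 - 6λ + 34 = 0.
Eigenvalues λ = 3 ± 5i (complex conjugate pair).
For λ=3+5i: an eigenvector is (-2,1) - i(-1,1) = (-2 + i, 1 - i).
A real fundamental pair from Re and Im of e^((3+5i)t)v: X_1 = e^(3t)(cos(5t)·(-2,1) + sin(5t)·(-1,1)), X_2 = e^(3t)(sin(5t)·(-2,1) - cos(5t)·(-1,1)).
General solution: C_1X_1 + C_2X_2.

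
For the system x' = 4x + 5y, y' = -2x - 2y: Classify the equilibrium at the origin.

unstable spiral

A = [[4,5],[-2,-2]]; det(A-λI) = λ^2 - 2λ + 2.
λ = 1 ± i: positive real part.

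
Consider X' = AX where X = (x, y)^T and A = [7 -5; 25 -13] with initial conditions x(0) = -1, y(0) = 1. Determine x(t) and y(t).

x(t) = -3e^(-3t)sin(5t) - e^(-3t)cos(5t), y(t) = -7e^(-3t)sin(5t) + e^(-3t)cos(5t)

Coefficient matrix A = [[7, -5], [25, -13]].
Characteristic polynomial det(A - λI) = λ^2 + 6λ + 34 = 0.
Eigenvalues λ = -3 ± 5i (complex conjugate pair).
For λ=-3+5i: an eigenvector is (-1,-2) - i(0,-1) = (-1, -2 + i).
A real fundamental pair from Re and Im of e^((-3+5i)t)v: X_1 = e^(-3t)(cos(5t)·(-1,-2) + sin(5t)·(0,-1)), X_2 = e^(-3t)(sin(5t)·(-1,-2) - cos(5t)·(0,-1)).
General solution: c_1X_1 + c_2X_2.
Applying x(0)=-1, y(0)=1 gives c_1=1, c_2=3.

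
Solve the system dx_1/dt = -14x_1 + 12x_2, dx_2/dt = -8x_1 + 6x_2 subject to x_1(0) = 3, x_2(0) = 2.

x_1(t) = 3e^(-6t), x_2(t) = 2e^(-6t)

Coefficient matrix A = [[-14, 12], [-8, 6]].
Characteristic polynomial det(A - λI) = λ^2 + 8λ + 12 = 0.
Eigenvalues λ = -2, -6.
For λ=-2: (A-λI) row 1 is [-12, 12], so an eigenvector is (-1, -1).
For λ=-6: (A-λI) row 1 is [-8, 12], so an eigenvector is (3, 2).
General solution: C_1e^(-2t)(-1,-1) + C_2e^(-6t)(3,2).
Applying x_1(0)=3, x_2(0)=2 gives C_1=0, C_2=1.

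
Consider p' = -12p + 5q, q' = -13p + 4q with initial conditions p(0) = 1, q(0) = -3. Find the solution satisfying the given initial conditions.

p(t) = -23e^(-4t)sin(t) + e^(-4t)cos(t), q(t) = -37e^(-4t)sin(t) - 3e^(-4t)cos(t)

Coefficient matrix A = [[-12, 5], [-13, 4]].
Characteristic polynomial det(A - λI) = λ^2 + 8λ + 17 = 0.
Eigenvalues λ = -4 ± i (complex conjugate pair).
For λ=-4+i: an eigenvector is (-2,-3) - i(1,2) = (-2 - i, -3 - 2i).
A real fundamental pair from Re and Im of e^((-4+i)t)v: X_1 = e^(-4t)(cos(t)·(-2,-3) + sin(t)·(1,2)), X_2 = e^(-4t)(sin(t)·(-2,-3) - cos(t)·(1,2)).
General solution: C_1X_1 + C_2X_2.
Applying p(0)=1, q(0)=-3 gives C_1=-5, C_2=9.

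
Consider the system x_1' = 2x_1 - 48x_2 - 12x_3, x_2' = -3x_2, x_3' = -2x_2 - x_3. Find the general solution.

x_1(t) = K_1e^(2t) + 12K_2e^(-3t) + 4K_3e^(-t), x_2(t) = K_2e^(-3t), x_3(t) = K_2e^(-3t) + K_3e^(-t)

Coefficient matrix A = [[2, -48, -12], [0, -3, 0], [0, -2, -1]].
det(A - λI) = 0 gives eigenvalues λ = 2, -3, -1.
For λ=2: eigenvector (1,0,0).
For λ=-3: eigenvector (12,1,1).
For λ=-1: eigenvector (4,0,1).
General solution: K_1e^(2t)(1,0,0) + K_2e^(-3t)(12,1,1) + K_3e^(-t)(4,0,1).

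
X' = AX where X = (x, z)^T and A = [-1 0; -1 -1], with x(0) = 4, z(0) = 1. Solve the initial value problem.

x(t) = 4e^(-t), z(t) = -4te^(-t) + e^(-t)

Coefficient matrix A = [[-1, 0], [-1, -1]].
Characteristic polynomial det(A - λI) = λ^2 + 2λ + 1 = 0.
Single eigenvalue λ = -1 with algebraic multiplicity 2.
Eigenvector v = (0,-1); generalized eigenvector w with (A-λI)w=v is (1,3).
General solution: e^(-t)[c_1·v + c_2·(t·v + w)].
Applying x(0)=4, z(0)=1 gives c_1=11, c_2=4.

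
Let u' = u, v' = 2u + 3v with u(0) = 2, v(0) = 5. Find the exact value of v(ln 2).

52

A = [[1,0],[2,3]]; eigenvalues λ = 1, 3.
Eigenvectors: (-1,1) for λ=1, (0,-1) for λ=3.
From the initial condition, c_1 = -2, c_2 = -7.
v(ln 2) = (-2)(2^1)(1) + (-7)(2^3)(-1) = 52.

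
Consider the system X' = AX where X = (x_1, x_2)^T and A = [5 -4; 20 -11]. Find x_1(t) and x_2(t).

x_1(t) = C_1e^(-3t)cos(4t) + C_2e^(-3t)sin(4t), x_2(t) = C_1e^(-3t)sin(4t) + 2C_1e^(-3t)cos(4t) + 2C_2e^(-3t)sin(4t) - C_2e^(-3t)cos(4t)

Coefficient matrix A = [[5, -4], [20, -11]].
Characteristic polynomial det(A - λI) = λ^2 + 6λ + 25 = 0.
Eigenvalues λ = -3 ± 4i (complex conjugate pair).
For λ=-3+4i: an eigenvector is (1,2) - i(0,1) = (1, 2 - i).
A real fundamental pair from Re and Im of e^((-3+4i)t)v: X_1 = e^(-3t)(cos(4t)·(1,2) + sin(4t)·(0,1)), X_2 = e^(-3t)(sin(4t)·(1,2) - cos(4t)·(0,1)).
General solution: C_1X_1 + C_2X_2.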